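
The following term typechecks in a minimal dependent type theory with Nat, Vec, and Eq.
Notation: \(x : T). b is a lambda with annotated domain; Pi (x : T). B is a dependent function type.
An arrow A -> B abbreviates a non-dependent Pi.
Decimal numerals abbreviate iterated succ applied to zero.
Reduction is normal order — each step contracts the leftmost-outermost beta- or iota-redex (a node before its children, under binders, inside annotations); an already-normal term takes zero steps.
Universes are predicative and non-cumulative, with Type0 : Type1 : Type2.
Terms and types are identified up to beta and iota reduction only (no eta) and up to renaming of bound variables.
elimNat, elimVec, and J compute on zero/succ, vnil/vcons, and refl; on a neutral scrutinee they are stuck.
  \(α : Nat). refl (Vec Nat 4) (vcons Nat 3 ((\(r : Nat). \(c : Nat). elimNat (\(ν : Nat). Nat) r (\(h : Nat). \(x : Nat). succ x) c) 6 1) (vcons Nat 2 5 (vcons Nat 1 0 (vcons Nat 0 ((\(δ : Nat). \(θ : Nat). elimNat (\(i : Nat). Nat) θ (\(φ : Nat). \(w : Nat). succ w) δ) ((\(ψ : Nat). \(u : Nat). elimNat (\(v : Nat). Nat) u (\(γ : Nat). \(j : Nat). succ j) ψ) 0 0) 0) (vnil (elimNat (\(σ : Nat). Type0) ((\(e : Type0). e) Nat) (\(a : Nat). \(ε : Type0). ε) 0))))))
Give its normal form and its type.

normal form:
  \(α : Nat). refl (Vec Nat 4) (vcons Nat 3 7 (vcons Nat 2 5 (vcons Nat 1 0 (vcons Nat 0 0 (vnil Nat)))))
the term's type:
  Nat -> Eq (Vec Nat 4) (vcons Nat 3 7 (vcons Nat 2 5 (vcons Nat 1 0 (vcons Nat 0 0 (vnil Nat))))) (vcons Nat 3 7 (vcons Nat 2 5 (vcons Nat 1 0 (vcons Nat 0 0 (vnil Nat)))))


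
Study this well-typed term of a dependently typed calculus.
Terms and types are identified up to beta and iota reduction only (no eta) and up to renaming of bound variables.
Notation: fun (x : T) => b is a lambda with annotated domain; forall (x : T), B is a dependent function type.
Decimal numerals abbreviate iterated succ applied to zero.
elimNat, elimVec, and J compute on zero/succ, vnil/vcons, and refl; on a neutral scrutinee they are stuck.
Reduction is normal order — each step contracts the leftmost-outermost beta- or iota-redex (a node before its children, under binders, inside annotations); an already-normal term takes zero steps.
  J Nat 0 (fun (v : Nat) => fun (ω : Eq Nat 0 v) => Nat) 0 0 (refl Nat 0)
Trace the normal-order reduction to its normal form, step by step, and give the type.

normal-order reduction:
  J Nat 0 (fun (v : Nat) => fun (ω : Eq Nat 0 v) => Nat) 0 0 (refl Nat 0)
  ~> 0
inferred type:
  Nat


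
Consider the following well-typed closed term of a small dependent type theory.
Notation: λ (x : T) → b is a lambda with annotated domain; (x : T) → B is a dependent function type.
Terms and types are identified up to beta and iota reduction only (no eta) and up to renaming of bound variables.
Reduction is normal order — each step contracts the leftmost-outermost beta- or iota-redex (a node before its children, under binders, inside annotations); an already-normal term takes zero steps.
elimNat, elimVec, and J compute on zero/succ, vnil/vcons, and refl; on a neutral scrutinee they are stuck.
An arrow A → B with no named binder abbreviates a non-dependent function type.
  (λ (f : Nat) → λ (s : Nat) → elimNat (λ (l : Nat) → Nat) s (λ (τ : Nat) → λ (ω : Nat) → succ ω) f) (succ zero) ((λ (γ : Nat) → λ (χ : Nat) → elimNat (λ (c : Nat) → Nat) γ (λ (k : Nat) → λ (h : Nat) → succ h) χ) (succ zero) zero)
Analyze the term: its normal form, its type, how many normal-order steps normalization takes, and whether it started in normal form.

normal form:
  succ (succ zero)
the term's type:
  Nat
reduction steps (normal order): 9
started in normal form: no
first redex: a beta-redex


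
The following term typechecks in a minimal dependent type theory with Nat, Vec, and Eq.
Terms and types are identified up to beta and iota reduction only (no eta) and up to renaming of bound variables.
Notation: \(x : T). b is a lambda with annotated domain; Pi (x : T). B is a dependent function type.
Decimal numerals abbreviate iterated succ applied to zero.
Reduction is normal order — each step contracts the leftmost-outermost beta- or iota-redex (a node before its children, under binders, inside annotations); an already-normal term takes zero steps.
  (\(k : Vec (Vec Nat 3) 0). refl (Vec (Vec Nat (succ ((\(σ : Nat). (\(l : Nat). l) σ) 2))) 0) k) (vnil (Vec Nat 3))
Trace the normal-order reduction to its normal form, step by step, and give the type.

normal-order reduction:
  (\(k : Vec (Vec Nat 3) 0). refl (Vec (Vec Nat (succ ((\(σ : Nat). (\(l : Nat). l) σ) 2))) 0) k) (vnil (Vec Nat 3))
  ~> refl (Vec (Vec Nat (succ ((\(k : Nat). (\(σ : Nat). σ) k) 2))) 0) (vnil (Vec Nat 3))
  ~> refl (Vec (Vec Nat (succ ((\(k : Nat). k) 2))) 0) (vnil (Vec Nat 3))
  ~> refl (Vec (Vec Nat 3) 0) (vnil (Vec Nat 3))
type:
  Eq (Vec (Vec Nat 3) 0) (vnil (Vec Nat 3)) (vnil (Vec Nat 3))


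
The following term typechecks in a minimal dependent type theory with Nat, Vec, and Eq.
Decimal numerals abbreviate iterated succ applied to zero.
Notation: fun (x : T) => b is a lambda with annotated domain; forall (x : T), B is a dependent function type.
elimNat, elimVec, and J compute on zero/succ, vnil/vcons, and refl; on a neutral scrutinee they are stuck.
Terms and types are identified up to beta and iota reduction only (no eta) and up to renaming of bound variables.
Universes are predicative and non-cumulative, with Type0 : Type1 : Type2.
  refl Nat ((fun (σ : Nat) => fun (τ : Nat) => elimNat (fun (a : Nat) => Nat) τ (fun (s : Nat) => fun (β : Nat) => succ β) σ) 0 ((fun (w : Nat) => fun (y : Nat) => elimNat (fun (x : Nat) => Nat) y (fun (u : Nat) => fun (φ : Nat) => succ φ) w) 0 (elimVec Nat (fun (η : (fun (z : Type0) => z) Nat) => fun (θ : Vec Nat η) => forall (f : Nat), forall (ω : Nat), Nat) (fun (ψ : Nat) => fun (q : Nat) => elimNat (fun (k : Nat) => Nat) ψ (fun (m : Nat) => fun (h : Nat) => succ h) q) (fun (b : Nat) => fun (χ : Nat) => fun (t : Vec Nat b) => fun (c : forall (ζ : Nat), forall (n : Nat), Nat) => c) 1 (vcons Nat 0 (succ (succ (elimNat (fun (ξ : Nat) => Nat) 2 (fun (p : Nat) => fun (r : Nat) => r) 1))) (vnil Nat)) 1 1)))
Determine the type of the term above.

type:
  Eq Nat 2 2


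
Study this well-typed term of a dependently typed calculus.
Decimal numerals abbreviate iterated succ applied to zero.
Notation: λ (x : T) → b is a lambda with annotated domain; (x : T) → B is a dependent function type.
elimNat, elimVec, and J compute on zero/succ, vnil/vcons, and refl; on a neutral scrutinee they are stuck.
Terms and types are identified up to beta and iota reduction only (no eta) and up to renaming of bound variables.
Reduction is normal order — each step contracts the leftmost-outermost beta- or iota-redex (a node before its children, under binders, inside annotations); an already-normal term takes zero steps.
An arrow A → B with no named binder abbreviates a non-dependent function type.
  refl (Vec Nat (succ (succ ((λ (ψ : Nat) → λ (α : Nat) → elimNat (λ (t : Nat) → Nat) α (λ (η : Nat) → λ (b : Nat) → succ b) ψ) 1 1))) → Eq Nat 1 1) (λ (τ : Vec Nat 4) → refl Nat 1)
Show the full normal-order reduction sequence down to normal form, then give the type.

reduction (normal order):
  refl (Vec Nat (succ (succ ((λ (ψ : Nat) → λ (α : Nat) → elimNat (λ (t : Nat) → Nat) α (λ (η : Nat) → λ (b : Nat) → succ b) ψ) 1 1))) → Eq Nat 1 1) (λ (τ : Vec Nat 4) → refl Nat 1)
  ~> refl (Vec Nat (succ (succ ((λ (ψ : Nat) → elimNat (λ (α : Nat) → Nat) ψ (λ (t : Nat) → λ (η : Nat) → succ η) 1) 1))) → Eq Nat 1 1) (λ (b : Vec Nat 4) → refl Nat 1)
  ~> refl (Vec Nat (succ (succ (elimNat (λ (ψ : Nat) → Nat) 1 (λ (α : Nat) → λ (t : Nat) → succ t) 1))) → Eq Nat 1 1) (λ (η : Vec Nat 4) → refl Nat 1)
  ~> refl (Vec Nat (succ (succ ((λ (ψ : Nat) → λ (α : Nat) → succ α) 0 (elimNat (λ (t : Nat) → Nat) 1 (λ (η : Nat) → λ (b : Nat) → succ b) 0)))) → Eq Nat 1 1) (λ (τ : Vec Nat 4) → refl Nat 1)
  ~> refl (Vec Nat (succ (succ ((λ (ψ : Nat) → succ ψ) (elimNat (λ (α : Nat) → Nat) 1 (λ (t : Nat) → λ (η : Nat) → succ η) 0)))) → Eq Nat 1 1) (λ (b : Vec Nat 4) → refl Nat 1)
  ~> refl (Vec Nat (succ (succ (succ (elimNat (λ (ψ : Nat) → Nat) 1 (λ (α : Nat) → λ (t : Nat) → succ t) 0)))) → Eq Nat 1 1) (λ (η : Vec Nat 4) → refl Nat 1)
  ~> refl (Vec Nat 4 → Eq Nat 1 1) (λ (ψ : Vec Nat 4) → refl Nat 1)
inferred type:
  Eq (Vec Nat 4 → Eq Nat 1 1) (λ (ψ : Vec Nat 4) → refl Nat 1) (λ (α : Vec Nat 4) → refl Nat 1)


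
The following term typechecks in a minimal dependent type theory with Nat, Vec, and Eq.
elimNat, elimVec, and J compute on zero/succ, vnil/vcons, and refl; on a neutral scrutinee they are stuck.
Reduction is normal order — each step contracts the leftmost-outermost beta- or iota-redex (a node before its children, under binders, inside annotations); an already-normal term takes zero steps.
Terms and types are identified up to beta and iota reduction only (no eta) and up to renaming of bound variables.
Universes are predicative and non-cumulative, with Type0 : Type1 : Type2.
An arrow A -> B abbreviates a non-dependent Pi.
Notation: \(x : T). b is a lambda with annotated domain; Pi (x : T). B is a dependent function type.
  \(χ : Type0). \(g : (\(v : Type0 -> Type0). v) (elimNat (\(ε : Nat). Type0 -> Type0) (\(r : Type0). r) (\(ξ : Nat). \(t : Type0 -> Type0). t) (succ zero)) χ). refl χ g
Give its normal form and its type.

reduced normal form:
  \(χ : Type0). \(g : χ). refl χ g
type:
  Pi (χ : Type0). Pi (g : χ). Eq χ g g
observation: the leftmost-outermost redex is a beta-redex, and normalization takes 6 steps.


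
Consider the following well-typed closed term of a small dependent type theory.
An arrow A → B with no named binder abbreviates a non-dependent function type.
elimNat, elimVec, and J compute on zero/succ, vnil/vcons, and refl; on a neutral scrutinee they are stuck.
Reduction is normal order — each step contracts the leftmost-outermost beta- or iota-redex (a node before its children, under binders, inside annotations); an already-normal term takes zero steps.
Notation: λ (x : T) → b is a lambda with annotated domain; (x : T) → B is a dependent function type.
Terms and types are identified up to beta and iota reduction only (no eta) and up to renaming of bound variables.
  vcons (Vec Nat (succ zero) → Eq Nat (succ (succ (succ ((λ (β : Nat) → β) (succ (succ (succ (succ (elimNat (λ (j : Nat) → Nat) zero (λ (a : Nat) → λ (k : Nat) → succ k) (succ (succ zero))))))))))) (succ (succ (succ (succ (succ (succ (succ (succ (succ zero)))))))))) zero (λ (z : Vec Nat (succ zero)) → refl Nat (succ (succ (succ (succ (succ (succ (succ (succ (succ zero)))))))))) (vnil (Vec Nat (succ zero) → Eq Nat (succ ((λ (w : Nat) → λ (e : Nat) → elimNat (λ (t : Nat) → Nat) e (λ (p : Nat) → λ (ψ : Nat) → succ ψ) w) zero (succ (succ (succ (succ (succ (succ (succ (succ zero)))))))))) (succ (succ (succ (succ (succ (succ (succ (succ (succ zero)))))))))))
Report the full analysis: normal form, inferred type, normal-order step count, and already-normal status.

normal form:
  vcons (Vec Nat (succ zero) → Eq Nat (succ (succ (succ (succ (succ (succ (succ (succ (succ zero))))))))) (succ (succ (succ (succ (succ (succ (succ (succ (succ zero)))))))))) zero (λ (β : Vec Nat (succ zero)) → refl Nat (succ (succ (succ (succ (succ (succ (succ (succ (succ zero)))))))))) (vnil (Vec Nat (succ zero) → Eq Nat (succ (succ (succ (succ (succ (succ (succ (succ (succ zero))))))))) (succ (succ (succ (succ (succ (succ (succ (succ (succ zero)))))))))))
type:
  Vec (Vec Nat (succ zero) → Eq Nat (succ (succ (succ (succ (succ (succ (succ (succ (succ zero))))))))) (succ (succ (succ (succ (succ (succ (succ (succ (succ zero)))))))))) (succ zero)
steps to reach normal form (normal order): 11
started in normal form: no
first redex: a beta-redex


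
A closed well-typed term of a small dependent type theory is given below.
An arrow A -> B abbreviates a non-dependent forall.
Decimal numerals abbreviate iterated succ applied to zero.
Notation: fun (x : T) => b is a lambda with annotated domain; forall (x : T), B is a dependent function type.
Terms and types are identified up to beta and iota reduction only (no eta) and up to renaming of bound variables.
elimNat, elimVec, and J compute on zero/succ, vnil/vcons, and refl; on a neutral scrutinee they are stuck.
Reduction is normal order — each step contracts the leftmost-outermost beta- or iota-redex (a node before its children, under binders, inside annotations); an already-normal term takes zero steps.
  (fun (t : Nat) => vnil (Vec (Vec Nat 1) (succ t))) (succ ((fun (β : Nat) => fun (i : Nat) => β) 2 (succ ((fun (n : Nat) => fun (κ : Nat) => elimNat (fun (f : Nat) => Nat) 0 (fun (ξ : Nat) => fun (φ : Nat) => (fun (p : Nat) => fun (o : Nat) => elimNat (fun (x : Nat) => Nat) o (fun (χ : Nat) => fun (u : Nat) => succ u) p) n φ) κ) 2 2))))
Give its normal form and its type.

normal form:
  vnil (Vec (Vec Nat 1) 4)
the term's type:
  Vec (Vec (Vec Nat 1) 4) 0
observation: contracting a beta-redex first, the term normalizes in 3 steps.


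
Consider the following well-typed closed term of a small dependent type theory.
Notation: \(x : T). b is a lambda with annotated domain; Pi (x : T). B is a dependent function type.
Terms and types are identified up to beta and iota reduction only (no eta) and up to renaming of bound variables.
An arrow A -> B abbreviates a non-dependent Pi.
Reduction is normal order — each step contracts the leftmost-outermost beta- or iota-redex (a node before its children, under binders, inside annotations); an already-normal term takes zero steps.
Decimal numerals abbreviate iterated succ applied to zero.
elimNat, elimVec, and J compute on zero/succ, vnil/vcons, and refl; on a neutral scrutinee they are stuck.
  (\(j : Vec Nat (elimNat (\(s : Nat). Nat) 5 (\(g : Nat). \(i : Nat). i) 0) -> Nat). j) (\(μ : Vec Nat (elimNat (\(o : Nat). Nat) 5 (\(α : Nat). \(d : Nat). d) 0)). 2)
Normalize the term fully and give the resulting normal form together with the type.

resulting normal form:
  \(j : Vec Nat 5). 2
the term's type:
  Vec Nat 5 -> Nat


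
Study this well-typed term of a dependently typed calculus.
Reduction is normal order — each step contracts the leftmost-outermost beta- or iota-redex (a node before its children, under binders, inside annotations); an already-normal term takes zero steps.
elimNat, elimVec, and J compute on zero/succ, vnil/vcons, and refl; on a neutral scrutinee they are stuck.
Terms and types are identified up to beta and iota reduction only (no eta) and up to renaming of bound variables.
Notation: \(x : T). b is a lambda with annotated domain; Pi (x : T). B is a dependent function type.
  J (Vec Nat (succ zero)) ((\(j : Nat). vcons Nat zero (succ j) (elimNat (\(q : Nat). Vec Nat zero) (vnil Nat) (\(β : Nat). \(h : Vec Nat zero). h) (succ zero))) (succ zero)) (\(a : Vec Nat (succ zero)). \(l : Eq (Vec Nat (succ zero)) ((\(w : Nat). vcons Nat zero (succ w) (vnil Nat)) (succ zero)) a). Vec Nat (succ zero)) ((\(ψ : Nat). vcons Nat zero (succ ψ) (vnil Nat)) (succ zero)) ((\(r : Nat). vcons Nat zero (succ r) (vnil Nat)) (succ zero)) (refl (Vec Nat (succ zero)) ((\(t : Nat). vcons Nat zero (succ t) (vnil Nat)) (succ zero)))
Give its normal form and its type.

normal form:
  vcons Nat zero (succ (succ zero)) (vnil Nat)
inferred type:
  Vec Nat (succ zero)
observation: the term reaches its normal form after 2 normal-order steps.


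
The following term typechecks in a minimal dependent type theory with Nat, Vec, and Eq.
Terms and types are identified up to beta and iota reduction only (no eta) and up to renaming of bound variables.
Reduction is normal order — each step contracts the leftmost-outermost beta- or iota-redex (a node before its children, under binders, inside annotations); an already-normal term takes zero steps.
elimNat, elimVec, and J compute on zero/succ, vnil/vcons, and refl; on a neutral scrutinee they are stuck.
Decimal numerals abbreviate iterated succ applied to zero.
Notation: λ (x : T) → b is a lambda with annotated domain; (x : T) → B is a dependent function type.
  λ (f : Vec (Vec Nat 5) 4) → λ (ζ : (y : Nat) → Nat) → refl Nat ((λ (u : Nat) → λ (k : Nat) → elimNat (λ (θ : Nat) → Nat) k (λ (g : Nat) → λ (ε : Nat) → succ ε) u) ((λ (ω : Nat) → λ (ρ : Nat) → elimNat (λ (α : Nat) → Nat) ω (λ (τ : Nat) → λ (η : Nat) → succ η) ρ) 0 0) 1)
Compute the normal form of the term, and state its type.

reduced normal form:
  λ (f : Vec (Vec Nat 5) 4) → λ (ζ : (y : Nat) → Nat) → refl Nat 1
the term's type:
  (f : Vec (Vec Nat 5) 4) → (ζ : (y : Nat) → Nat) → Eq Nat 1 1
observation: the first redex contracted is a beta-redex; the normal form is reached in 6 normal-order steps.


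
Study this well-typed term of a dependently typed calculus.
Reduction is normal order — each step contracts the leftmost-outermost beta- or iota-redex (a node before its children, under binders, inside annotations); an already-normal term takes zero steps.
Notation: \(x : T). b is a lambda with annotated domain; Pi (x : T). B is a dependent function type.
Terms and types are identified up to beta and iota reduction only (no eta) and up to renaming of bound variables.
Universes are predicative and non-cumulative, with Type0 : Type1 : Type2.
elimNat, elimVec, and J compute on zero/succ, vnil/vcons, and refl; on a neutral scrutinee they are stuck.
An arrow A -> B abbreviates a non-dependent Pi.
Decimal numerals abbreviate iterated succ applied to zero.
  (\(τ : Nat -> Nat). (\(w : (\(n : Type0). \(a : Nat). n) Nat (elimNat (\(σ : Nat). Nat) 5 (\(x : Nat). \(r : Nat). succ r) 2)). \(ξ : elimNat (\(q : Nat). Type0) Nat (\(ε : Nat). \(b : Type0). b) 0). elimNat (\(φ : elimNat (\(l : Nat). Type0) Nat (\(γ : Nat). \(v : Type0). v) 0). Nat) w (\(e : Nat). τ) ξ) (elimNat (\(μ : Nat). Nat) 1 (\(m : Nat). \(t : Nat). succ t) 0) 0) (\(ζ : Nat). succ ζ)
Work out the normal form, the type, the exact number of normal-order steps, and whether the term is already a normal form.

normal form:
  1
inferred type:
  Nat
reduction steps (normal order): 5
term was already normal: no
first contracted redex: a beta-redex


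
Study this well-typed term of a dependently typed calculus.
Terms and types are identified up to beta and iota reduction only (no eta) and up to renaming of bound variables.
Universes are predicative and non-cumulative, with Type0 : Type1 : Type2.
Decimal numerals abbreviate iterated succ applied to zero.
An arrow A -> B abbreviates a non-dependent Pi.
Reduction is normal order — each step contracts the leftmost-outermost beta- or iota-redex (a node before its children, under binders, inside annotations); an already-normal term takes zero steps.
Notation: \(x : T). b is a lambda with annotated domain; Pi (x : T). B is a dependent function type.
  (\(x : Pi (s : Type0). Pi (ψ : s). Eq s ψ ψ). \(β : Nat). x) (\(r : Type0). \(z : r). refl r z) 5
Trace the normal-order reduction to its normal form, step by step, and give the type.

reduction (normal order):
  (\(x : Pi (s : Type0). Pi (ψ : s). Eq s ψ ψ). \(β : Nat). x) (\(r : Type0). \(z : r). refl r z) 5
  ~> (\(x : Nat). \(s : Type0). \(ψ : s). refl s ψ) 5
  ~> \(x : Type0). \(s : x). refl x s
inferred type:
  Pi (x : Type0). Pi (s : x). Eq x s s


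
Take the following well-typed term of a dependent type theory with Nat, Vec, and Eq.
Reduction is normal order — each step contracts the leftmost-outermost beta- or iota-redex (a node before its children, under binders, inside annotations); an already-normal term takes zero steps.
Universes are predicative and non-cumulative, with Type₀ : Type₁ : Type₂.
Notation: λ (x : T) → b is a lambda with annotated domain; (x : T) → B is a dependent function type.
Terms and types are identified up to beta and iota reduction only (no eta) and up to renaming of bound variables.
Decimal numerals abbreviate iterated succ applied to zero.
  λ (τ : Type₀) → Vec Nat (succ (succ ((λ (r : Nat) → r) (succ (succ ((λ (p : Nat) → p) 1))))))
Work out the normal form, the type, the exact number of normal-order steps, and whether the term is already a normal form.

normal form:
  λ (τ : Type₀) → Vec Nat 5
the term's type:
  (τ : Type₀) → Type₀
reduction steps (normal order): 2
already normal: no
first redex: a beta-redex


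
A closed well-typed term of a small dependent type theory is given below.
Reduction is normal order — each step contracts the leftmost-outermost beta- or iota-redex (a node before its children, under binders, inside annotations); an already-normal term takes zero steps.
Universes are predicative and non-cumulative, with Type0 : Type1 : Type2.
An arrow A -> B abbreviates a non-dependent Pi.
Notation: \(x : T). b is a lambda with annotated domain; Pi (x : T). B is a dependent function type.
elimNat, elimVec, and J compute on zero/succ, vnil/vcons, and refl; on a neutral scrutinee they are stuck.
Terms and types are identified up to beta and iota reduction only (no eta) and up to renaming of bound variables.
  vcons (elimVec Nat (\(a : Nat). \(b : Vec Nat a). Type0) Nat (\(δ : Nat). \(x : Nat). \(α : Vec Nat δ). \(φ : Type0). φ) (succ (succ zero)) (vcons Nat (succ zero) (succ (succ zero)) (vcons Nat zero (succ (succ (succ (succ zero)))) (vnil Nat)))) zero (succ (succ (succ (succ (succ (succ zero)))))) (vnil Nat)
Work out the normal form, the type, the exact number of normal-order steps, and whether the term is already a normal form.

reduced normal form:
  vcons Nat zero (succ (succ (succ (succ (succ (succ zero)))))) (vnil Nat)
the term's type:
  Vec Nat (succ zero)
steps to reach normal form (normal order): 11
term was already normal: no
first redex: an elimVec iota-redex


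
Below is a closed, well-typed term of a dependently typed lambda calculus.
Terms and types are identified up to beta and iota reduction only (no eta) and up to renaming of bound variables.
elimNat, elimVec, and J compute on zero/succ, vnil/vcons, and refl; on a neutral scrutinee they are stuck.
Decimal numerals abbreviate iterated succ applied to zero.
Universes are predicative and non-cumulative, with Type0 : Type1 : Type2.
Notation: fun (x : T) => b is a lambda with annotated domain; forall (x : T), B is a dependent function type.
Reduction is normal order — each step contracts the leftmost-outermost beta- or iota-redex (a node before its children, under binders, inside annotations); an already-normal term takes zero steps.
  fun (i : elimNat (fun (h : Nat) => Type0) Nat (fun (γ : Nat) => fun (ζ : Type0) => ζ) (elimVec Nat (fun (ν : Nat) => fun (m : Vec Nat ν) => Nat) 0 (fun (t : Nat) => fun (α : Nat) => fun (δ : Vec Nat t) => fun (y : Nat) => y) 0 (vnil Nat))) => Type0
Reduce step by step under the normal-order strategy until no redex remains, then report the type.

normal-order reduction sequence:
  fun (i : elimNat (fun (h : Nat) => Type0) Nat (fun (γ : Nat) => fun (ζ : Type0) => ζ) (elimVec Nat (fun (ν : Nat) => fun (m : Vec Nat ν) => Nat) 0 (fun (t : Nat) => fun (α : Nat) => fun (δ : Vec Nat t) => fun (y : Nat) => y) 0 (vnil Nat))) => Type0
  ~> fun (i : elimNat (fun (h : Nat) => Type0) Nat (fun (γ : Nat) => fun (ζ : Type0) => ζ) 0) => Type0
  ~> fun (i : Nat) => Type0
type:
  forall (i : Nat), Type1


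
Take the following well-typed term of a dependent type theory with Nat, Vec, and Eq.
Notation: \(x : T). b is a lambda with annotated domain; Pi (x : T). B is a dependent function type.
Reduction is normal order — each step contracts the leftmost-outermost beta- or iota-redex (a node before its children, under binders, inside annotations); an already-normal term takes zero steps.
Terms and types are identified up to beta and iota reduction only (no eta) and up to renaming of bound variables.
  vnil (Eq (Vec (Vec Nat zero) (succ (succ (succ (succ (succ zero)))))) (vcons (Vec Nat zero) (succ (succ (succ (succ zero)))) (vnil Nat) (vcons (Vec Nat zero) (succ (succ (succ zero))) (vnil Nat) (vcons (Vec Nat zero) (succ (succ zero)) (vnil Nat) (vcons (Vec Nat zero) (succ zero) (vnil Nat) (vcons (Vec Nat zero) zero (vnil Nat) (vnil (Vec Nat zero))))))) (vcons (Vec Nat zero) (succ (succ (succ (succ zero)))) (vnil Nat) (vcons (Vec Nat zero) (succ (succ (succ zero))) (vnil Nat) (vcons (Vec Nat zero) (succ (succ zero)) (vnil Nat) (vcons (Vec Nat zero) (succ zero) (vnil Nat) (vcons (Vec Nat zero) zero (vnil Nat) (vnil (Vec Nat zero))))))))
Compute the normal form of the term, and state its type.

normal form:
  vnil (Eq (Vec (Vec Nat zero) (succ (succ (succ (succ (succ zero)))))) (vcons (Vec Nat zero) (succ (succ (succ (succ zero)))) (vnil Nat) (vcons (Vec Nat zero) (succ (succ (succ zero))) (vnil Nat) (vcons (Vec Nat zero) (succ (succ zero)) (vnil Nat) (vcons (Vec Nat zero) (succ zero) (vnil Nat) (vcons (Vec Nat zero) zero (vnil Nat) (vnil (Vec Nat zero))))))) (vcons (Vec Nat zero) (succ (succ (succ (succ zero)))) (vnil Nat) (vcons (Vec Nat zero) (succ (succ (succ zero))) (vnil Nat) (vcons (Vec Nat zero) (succ (succ zero)) (vnil Nat) (vcons (Vec Nat zero) (succ zero) (vnil Nat) (vcons (Vec Nat zero) zero (vnil Nat) (vnil (Vec Nat zero))))))))
inferred type:
  Vec (Eq (Vec (Vec Nat zero) (succ (succ (succ (succ (succ zero)))))) (vcons (Vec Nat zero) (succ (succ (succ (succ zero)))) (vnil Nat) (vcons (Vec Nat zero) (succ (succ (succ zero))) (vnil Nat) (vcons (Vec Nat zero) (succ (succ zero)) (vnil Nat) (vcons (Vec Nat zero) (succ zero) (vnil Nat) (vcons (Vec Nat zero) zero (vnil Nat) (vnil (Vec Nat zero))))))) (vcons (Vec Nat zero) (succ (succ (succ (succ zero)))) (vnil Nat) (vcons (Vec Nat zero) (succ (succ (succ zero))) (vnil Nat) (vcons (Vec Nat zero) (succ (succ zero)) (vnil Nat) (vcons (Vec Nat zero) (succ zero) (vnil Nat) (vcons (Vec Nat zero) zero (vnil Nat) (vnil (Vec Nat zero)))))))) zero


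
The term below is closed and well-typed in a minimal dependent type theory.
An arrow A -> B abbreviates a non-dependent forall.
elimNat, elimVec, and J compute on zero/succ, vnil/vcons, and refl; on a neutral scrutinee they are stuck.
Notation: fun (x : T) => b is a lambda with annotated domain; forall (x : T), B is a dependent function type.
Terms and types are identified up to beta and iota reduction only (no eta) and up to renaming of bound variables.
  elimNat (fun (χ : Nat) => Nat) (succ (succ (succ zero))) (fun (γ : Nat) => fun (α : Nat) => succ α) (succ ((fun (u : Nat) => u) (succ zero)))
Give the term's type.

the term's type:
  Nat


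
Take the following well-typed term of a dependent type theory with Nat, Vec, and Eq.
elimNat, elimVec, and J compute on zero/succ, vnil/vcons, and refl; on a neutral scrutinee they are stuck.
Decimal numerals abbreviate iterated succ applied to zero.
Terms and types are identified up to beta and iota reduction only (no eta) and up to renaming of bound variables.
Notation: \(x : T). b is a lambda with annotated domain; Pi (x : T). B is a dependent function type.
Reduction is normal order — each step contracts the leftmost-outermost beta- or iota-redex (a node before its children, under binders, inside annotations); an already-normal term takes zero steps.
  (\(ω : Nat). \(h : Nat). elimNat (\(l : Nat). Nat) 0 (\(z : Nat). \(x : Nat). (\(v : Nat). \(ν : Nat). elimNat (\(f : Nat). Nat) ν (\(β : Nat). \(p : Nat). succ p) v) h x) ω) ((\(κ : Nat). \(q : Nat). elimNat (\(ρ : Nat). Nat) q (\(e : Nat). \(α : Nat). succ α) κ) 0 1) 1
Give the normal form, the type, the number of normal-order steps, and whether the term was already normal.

normal form:
  1
inferred type:
  Nat
reduction steps (normal order): 15
started in normal form: no
first redex: a beta-redex


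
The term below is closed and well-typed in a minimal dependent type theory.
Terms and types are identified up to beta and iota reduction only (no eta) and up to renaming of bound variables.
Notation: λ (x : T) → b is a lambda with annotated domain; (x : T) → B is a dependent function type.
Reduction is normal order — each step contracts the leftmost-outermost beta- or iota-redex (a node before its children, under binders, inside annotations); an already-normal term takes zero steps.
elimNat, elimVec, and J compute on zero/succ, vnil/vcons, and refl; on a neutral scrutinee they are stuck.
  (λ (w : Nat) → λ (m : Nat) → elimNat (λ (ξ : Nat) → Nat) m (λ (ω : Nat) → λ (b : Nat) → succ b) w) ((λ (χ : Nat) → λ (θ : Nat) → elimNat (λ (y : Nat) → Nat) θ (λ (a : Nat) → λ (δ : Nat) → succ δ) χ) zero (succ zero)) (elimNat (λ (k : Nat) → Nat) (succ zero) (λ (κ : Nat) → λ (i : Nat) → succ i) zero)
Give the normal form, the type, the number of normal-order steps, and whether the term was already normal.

reduced normal form:
  succ (succ zero)
inferred type:
  Nat
normal-order step count: 10
started in normal form: no
first redex: a beta-redex


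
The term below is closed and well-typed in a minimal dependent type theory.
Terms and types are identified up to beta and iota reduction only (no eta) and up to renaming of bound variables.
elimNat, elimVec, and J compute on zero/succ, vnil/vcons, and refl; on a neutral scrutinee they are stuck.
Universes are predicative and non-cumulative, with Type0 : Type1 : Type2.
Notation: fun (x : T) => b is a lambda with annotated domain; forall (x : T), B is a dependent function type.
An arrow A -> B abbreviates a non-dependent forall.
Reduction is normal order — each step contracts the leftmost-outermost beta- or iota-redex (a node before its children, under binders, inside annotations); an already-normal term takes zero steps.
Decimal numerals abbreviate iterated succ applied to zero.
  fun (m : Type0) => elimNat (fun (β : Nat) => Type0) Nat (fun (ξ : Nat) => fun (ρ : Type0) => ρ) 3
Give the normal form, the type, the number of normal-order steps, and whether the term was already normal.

reduced normal form:
  fun (m : Type0) => Nat
the term's type:
  Type0 -> Type0
normal-order step count: 10
already normal: no
first contracted redex: an elimNat iota-redex


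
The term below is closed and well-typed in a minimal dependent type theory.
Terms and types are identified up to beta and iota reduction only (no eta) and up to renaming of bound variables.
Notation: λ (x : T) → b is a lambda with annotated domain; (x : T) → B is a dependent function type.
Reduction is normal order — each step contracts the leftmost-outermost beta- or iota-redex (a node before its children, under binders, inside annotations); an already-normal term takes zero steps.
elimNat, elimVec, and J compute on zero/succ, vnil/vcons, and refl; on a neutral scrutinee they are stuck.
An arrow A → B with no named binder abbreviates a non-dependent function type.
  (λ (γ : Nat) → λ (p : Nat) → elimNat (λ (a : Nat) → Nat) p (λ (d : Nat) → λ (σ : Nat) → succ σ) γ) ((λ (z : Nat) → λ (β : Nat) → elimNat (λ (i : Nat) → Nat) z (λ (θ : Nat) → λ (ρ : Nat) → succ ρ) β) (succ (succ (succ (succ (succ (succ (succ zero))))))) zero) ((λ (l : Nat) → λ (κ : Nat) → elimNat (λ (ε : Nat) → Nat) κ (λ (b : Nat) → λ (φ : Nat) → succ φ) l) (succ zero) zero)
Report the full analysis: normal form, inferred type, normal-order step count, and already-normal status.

reduced normal form:
  succ (succ (succ (succ (succ (succ (succ (succ zero)))))))
the term's type:
  Nat
steps to reach normal form (normal order): 33
started in normal form: no
first redex: a beta-redex


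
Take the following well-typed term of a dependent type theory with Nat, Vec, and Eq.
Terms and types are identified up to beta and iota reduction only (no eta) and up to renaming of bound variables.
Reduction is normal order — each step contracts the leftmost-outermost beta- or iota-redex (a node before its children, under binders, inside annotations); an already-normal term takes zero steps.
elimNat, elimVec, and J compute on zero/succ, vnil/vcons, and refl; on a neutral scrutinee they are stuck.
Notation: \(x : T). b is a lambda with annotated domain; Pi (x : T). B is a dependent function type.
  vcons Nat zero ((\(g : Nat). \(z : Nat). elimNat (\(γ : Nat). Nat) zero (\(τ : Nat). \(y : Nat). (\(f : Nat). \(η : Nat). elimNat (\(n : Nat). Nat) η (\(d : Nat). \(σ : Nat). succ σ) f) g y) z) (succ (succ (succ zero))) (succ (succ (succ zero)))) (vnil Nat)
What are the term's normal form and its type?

reduced normal form:
  vcons Nat zero (succ (succ (succ (succ (succ (succ (succ (succ (succ zero))))))))) (vnil Nat)
the term's type:
  Vec Nat (succ zero)
observation: 48 normal-order steps normalize the term, beginning with a beta-redex.


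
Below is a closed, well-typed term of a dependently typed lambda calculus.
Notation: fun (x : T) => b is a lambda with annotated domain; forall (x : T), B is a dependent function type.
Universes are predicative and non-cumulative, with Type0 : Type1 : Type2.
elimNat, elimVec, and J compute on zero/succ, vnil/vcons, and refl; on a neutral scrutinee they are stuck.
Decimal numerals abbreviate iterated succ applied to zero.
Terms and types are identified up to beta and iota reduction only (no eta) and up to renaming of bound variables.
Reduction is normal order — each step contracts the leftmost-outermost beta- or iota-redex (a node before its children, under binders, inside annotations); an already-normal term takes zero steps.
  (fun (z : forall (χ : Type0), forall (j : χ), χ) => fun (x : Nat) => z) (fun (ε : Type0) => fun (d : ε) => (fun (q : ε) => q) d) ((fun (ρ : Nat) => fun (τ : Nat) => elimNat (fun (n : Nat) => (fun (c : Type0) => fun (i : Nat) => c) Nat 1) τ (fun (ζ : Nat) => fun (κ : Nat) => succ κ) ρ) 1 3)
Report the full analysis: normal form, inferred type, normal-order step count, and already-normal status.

normal form:
  fun (z : Type0) => fun (χ : z) => χ
type:
  forall (z : Type0), forall (χ : z), z
steps to reach normal form (normal order): 3
term was already normal: no
first redex: a beta-redex


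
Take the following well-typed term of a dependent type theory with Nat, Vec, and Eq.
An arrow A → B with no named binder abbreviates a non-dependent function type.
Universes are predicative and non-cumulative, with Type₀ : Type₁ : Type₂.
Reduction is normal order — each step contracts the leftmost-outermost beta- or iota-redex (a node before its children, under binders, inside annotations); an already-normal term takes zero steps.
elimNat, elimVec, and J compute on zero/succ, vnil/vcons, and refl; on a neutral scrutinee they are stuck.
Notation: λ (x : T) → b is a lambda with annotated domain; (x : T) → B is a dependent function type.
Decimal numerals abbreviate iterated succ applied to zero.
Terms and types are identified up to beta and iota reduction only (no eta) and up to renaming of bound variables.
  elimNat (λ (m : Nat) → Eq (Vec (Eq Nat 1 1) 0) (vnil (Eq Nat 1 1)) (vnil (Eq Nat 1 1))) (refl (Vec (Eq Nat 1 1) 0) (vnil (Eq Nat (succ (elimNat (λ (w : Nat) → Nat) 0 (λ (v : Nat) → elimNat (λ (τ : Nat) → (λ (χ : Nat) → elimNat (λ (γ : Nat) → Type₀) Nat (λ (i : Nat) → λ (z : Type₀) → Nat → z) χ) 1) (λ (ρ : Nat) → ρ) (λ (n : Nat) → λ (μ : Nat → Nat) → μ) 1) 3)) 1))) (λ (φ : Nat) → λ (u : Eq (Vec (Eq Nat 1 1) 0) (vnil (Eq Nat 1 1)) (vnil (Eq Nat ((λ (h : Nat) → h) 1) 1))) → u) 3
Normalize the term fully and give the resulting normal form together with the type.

normal form:
  refl (Vec (Eq Nat 1 1) 0) (vnil (Eq Nat 1 1))
the term's type:
  Eq (Vec (Eq Nat 1 1) 0) (vnil (Eq Nat 1 1)) (vnil (Eq Nat 1 1))


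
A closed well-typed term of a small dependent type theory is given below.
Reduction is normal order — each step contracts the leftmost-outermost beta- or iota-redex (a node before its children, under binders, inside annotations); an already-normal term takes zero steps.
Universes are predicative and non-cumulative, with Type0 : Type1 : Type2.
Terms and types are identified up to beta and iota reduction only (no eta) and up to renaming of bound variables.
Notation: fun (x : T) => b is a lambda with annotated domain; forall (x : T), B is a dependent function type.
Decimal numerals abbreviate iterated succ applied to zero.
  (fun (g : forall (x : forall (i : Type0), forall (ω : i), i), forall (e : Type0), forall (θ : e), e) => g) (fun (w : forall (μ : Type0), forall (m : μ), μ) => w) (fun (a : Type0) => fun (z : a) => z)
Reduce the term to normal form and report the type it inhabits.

resulting normal form:
  fun (g : Type0) => fun (x : g) => x
type:
  forall (g : Type0), forall (x : g), g
observation: 2 normal-order steps normalize the term, beginning with a beta-redex.


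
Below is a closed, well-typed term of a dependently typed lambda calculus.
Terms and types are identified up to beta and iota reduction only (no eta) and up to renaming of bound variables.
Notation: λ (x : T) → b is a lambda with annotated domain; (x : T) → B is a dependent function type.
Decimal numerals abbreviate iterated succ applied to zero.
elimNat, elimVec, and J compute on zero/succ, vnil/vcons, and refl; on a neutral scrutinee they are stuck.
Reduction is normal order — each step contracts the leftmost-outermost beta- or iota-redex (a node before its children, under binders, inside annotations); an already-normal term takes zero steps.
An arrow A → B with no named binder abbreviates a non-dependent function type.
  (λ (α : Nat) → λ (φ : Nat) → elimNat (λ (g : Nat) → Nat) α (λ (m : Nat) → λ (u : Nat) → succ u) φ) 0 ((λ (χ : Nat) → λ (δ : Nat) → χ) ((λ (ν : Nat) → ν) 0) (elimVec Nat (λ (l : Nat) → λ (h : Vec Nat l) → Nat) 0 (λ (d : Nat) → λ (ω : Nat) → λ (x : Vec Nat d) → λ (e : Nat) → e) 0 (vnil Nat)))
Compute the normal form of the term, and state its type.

resulting normal form:
  0
the term's type:
  Nat
observation: 6 normal-order steps separate the term from its normal form.


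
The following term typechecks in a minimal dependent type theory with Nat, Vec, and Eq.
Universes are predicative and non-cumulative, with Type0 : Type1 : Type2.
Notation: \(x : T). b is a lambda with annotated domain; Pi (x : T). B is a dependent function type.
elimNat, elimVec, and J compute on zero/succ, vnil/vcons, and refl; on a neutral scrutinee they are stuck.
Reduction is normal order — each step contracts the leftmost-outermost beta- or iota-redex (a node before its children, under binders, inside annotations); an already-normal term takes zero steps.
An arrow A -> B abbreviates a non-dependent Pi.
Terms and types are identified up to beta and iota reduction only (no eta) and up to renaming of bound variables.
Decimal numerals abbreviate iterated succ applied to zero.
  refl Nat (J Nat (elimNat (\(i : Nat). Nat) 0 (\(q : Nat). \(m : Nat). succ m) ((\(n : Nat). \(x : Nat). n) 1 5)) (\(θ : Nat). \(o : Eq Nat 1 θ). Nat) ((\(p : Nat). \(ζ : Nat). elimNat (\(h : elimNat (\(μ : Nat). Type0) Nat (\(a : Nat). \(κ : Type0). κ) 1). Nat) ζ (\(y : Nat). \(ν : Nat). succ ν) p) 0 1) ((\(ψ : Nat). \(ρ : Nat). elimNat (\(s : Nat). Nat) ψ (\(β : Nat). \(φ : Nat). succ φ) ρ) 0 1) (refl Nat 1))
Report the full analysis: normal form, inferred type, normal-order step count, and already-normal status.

resulting normal form:
  refl Nat 1
inferred type:
  Eq Nat 1 1
normal-order step count: 4
started in normal form: no
first redex: a J iota-redex


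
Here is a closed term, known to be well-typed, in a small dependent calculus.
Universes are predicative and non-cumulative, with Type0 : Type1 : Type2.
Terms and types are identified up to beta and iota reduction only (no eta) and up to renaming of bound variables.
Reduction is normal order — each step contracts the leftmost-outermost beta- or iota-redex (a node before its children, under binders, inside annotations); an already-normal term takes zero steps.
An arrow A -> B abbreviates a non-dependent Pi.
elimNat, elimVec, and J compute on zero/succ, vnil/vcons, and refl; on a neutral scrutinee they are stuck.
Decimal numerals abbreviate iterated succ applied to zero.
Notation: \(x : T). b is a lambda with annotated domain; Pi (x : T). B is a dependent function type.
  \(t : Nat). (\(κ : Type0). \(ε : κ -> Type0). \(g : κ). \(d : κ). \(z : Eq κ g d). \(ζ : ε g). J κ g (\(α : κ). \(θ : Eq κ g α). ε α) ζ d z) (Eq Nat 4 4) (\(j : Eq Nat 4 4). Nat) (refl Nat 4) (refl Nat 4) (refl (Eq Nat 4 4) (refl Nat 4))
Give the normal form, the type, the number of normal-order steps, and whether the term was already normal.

normal form:
  \(t : Nat). \(κ : Nat). κ
type:
  Nat -> Nat -> Nat
reduction steps (normal order): 7
started in normal form: no
first contracted redex: a beta-redex
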